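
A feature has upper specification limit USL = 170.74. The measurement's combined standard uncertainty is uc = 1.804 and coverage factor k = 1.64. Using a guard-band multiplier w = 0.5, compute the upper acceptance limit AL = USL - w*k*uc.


U = k * uc = 1.64 * 1.804 = 2.95856
guard band g = w * U = 0.5 * 2.95856 = 1.47928
AL = USL - g = 170.74 - 1.47928
AL = 169.2607

169.2607


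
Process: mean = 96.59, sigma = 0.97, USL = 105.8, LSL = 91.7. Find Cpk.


Cpu = (USL - mean) / (3*sigma) = (105.8 - 96.59) / (3*0.97) = 3.1649
Cpl = (mean - LSL) / (3*sigma) = (96.59 - 91.7) / (3*0.97) = 1.6804
Cpk = min(Cpu, Cpl) = 1.6804

1.6804


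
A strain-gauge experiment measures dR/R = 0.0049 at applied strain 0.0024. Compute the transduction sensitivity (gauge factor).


GF = (dR/R) / epsilon
= 0.0049 / 0.0024
= 2.0417

2.0417


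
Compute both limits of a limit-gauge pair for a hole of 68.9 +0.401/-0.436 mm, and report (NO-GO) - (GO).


GO = nominal - lower_tol (smallest hole = maximum material condition)
GO = 68.9 - 0.436 = 68.464
NO-GO = nominal + upper_tol (largest hole = least material condition)
NO-GO = 68.9 + 0.401 = 69.301
spread = NO-GO - GO = 69.301 - 68.464 = 0.8370

0.8370


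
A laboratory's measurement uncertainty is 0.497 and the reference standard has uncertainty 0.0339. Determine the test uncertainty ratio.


TUR = u_lab / u_ref
= 0.497 / 0.0339
= 14.6608

14.6608


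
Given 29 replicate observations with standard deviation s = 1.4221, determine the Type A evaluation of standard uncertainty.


u_A = s / sqrt(n)
u_A = 1.4221 / sqrt(29)
u_A = 1.4221 / 5.3851648
u_A = 0.2641

0.2641


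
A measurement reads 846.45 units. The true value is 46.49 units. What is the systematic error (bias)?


Systematic error = measured - true
= 846.45 - 46.49
= 799.9600

799.9600


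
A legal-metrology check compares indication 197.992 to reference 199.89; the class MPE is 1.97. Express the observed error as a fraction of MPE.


e = indication - reference = 197.992 - 199.89 = -1.8980
|e| = 1.8980
ratio = |e| / MPE = 1.8980 / 1.97
ratio = 0.9635

0.9635


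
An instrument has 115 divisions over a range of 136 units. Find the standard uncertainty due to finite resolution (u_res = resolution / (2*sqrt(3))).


resolution = range / divisions
resolution = 136 / 115 = 1.1826087
u_res = resolution / (2*sqrt(3))
u_res = 1.1826087 / 3.4641016
u_res = 0.3414

0.3414


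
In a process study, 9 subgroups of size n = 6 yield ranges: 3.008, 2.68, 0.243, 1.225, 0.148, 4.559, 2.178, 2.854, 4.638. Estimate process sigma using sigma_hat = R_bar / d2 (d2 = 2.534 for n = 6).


R_bar = (3.008 + 2.68 + 0.243 + 1.225 + 0.148 + 4.559 + 2.178 + 2.854 + 4.638) / 9
R_bar = 21.533 / 9 = 2.3925556
sigma_hat = R_bar / d2 = 2.3925556 / 2.534 = 0.9442

0.9442


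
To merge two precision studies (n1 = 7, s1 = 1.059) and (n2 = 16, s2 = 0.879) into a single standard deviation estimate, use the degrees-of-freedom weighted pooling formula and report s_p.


s_p = sqrt(((n1-1)*s1^2 + (n2-1)*s2^2) / (n1+n2-2))
numerator = (7-1)*1.059^2 + (16-1)*0.879^2 = 6.728886 + 11.589615 = 18.318501
denominator = 7 + 16 - 2 = 21
s_p^2 = 18.318501 / 21 = 0.87230957
s_p = sqrt(0.87230957) = 0.9340

0.9340


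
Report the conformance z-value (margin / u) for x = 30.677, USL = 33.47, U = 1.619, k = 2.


u = U / k = 1.619 / 2 = 0.8095
margin = |USL - x| = |33.47 - 30.677| = 2.793
z = margin / u = 2.793 / 0.8095
z = 3.4503

3.4503


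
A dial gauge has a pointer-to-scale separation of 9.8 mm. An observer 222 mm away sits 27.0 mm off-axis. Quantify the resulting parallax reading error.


error = h * offset / d
= 9.8 * 27.0 / 222
= 1.1919

1.1919


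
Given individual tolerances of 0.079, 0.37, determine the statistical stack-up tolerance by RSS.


RSS = sqrt(0.079^2 + 0.37^2)
= sqrt(0.143141)
= 0.3783

0.3783


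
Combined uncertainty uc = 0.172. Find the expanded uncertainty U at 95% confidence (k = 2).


U = k * uc
U = 2 * 0.172
U = 0.3440

0.3440


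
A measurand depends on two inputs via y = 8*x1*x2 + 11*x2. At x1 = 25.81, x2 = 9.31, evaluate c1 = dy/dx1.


y = 8*x1*x2 + 11*x2
dy/dx1 = 8*x2
Evaluate at x2 = 9.31: c1 = 8 * 9.31
c1 = 74.4800

74.4800


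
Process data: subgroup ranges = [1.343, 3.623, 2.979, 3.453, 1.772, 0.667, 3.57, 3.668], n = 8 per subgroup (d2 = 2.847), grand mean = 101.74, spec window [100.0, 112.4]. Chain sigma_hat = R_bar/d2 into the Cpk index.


R_bar = (1.343 + 3.623 + 2.979 + 3.453 + 1.772 + 0.667 + 3.57 + 3.668) / 8 = 2.634375
sigma = R_bar / d2 = 2.634375 / 2.847 = 0.92531612
Cp = (USL - LSL)/(6*sigma) = (112.4 - 100.0)/(6*0.92531612) = 2.2335
Cpu = (112.4 - 101.74)/(3*0.92531612) = 3.8401
Cpl = (101.74 - 100.0)/(3*0.92531612) = 0.6268
Cpk = min(Cpu, Cpl) = 0.6268

0.6268


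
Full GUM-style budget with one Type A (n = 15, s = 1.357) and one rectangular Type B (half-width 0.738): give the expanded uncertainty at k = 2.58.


u_A = s / sqrt(n) = 1.357 / sqrt(15) = 0.35037589
u_B = half_width / sqrt(3) = 0.738 / sqrt(3) = 0.4260845
uc = sqrt(u_A^2 + u_B^2) = sqrt(0.35037589^2 + 0.4260845^2) = 0.55164415
U = k * uc = 2.58 * 0.55164415
U = 1.4232

1.4232


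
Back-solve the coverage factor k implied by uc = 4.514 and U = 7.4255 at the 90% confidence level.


k = U / uc
k = 7.4255 / 4.514
k = 1.645

1.645


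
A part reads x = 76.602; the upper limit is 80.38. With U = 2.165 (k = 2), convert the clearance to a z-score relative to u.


u = U / k = 2.165 / 2 = 1.0825
margin = |USL - x| = |80.38 - 76.602| = 3.778
z = margin / u = 3.778 / 1.0825
z = 3.4901

3.4901


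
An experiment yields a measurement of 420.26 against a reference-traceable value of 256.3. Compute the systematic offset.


Systematic error = measured - true
= 420.26 - 256.3
= 163.9600

163.9600


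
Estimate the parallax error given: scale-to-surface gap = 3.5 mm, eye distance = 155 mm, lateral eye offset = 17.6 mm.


error = h * offset / d
= 3.5 * 17.6 / 155
= 0.3974

0.3974


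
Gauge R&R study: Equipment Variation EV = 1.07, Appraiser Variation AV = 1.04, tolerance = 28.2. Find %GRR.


GRR = sqrt(EV^2 + AV^2) = sqrt(1.07^2 + 1.04^2) = 1.4921461
%GRR = GRR / tol * 100 = 1.4921461 / 28.2 * 100
%GRR = 5.2913

5.2913


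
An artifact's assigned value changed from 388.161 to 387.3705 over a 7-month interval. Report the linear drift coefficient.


rate = (v2 - v1) / months
= (387.3705 - 388.161) / 7
= -0.7905 / 7
= -0.1129

-0.1129


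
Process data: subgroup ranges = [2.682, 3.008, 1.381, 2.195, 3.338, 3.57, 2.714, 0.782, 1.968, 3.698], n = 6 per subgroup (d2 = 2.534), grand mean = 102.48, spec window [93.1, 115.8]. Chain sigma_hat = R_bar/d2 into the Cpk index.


R_bar = (2.682 + 3.008 + 1.381 + 2.195 + 3.338 + 3.57 + 2.714 + 0.782 + 1.968 + 3.698) / 10 = 2.5336
sigma = R_bar / d2 = 2.5336 / 2.534 = 0.99984215
Cp = (USL - LSL)/(6*sigma) = (115.8 - 93.1)/(6*0.99984215) = 3.7839
Cpu = (115.8 - 102.48)/(3*0.99984215) = 4.4407
Cpl = (102.48 - 93.1)/(3*0.99984215) = 3.1272
Cpk = min(Cpu, Cpl) = 3.1272

3.1272


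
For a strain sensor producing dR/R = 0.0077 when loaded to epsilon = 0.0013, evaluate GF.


GF = (dR/R) / epsilon
= 0.0077 / 0.0013
= 5.9231

5.9231


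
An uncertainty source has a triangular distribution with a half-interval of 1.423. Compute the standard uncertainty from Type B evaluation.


u_B = half_width / sqrt(6)
u_B = 1.423 / 2.4494897
u_B = 0.5809

0.5809


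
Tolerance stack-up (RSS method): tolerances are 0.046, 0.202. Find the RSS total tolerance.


RSS = sqrt(0.046^2 + 0.202^2)
= sqrt(0.04292)
= 0.2072

0.2072


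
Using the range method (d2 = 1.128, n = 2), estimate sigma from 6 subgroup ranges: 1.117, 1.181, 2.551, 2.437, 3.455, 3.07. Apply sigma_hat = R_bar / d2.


R_bar = (1.117 + 1.181 + 2.551 + 2.437 + 3.455 + 3.07) / 6
R_bar = 13.811 / 6 = 2.3018333
sigma_hat = R_bar / d2 = 2.3018333 / 1.128 = 2.0406

2.0406


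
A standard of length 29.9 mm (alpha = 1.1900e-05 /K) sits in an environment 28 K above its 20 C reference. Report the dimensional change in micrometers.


dL = L * alpha * dT
= 29.9 * 1.1900e-05 * 28
= 0.0099627 mm
dL_um = 0.0099627 * 1000 = 9.9627 um

9.9627


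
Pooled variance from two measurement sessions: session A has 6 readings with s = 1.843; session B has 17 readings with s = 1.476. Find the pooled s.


s_p = sqrt(((n1-1)*s1^2 + (n2-1)*s2^2) / (n1+n2-2))
numerator = (6-1)*1.843^2 + (17-1)*1.476^2 = 16.983245 + 34.857216 = 51.840461
denominator = 6 + 17 - 2 = 21
s_p^2 = 51.840461 / 21 = 2.4685934
s_p = sqrt(2.4685934) = 1.5712

1.5712


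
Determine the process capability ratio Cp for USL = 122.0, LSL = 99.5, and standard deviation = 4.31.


Cp = (USL - LSL) / (6 * sigma)
= (122.0 - 99.5) / (6 * 4.31)
= 22.5000 / 25.8600
= 0.8701

0.8701


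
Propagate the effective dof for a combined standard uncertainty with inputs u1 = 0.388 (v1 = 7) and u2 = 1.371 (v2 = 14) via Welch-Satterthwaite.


uc = sqrt(u1^2 + u2^2) = sqrt(0.388^2 + 1.371^2) = 1.4248456
v_eff = uc^4 / (u1^4/v1 + u2^4/v2)
= 1.4248456^4 / (0.388^4/7 + 1.371^4/14)
= 4.1216511 / 0.25559838
v_eff = 16.1255

16.1255


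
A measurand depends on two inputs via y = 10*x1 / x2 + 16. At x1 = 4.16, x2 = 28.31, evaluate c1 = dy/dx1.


y = 10*x1 / x2 + 16
dy/dx1 = 10/x2
Evaluate at x2 = 28.31: c1 = 10 / 28.31
c1 = 0.3532

0.3532


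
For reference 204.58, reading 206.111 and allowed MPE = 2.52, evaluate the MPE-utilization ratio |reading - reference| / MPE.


e = indication - reference = 206.111 - 204.58 = 1.5310
|e| = 1.5310
ratio = |e| / MPE = 1.5310 / 2.52
ratio = 0.6075

0.6075


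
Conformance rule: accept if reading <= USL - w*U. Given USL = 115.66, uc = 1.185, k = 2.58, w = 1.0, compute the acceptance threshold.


U = k * uc = 2.58 * 1.185 = 3.0573
guard band g = w * U = 1.0 * 3.0573 = 3.0573
AL = USL - g = 115.66 - 3.0573
AL = 112.6027

112.6027


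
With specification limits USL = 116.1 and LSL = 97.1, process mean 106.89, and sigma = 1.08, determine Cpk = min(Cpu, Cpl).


Cpu = (USL - mean) / (3*sigma) = (116.1 - 106.89) / (3*1.08) = 2.8426
Cpl = (mean - LSL) / (3*sigma) = (106.89 - 97.1) / (3*1.08) = 3.0216
Cpk = min(Cpu, Cpl) = 2.8426

2.8426


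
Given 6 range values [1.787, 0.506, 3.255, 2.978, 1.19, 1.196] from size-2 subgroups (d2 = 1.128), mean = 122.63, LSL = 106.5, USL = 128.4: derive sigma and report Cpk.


R_bar = (1.787 + 0.506 + 3.255 + 2.978 + 1.19 + 1.196) / 6 = 1.8186667
sigma = R_bar / d2 = 1.8186667 / 1.128 = 1.6122932
Cp = (USL - LSL)/(6*sigma) = (128.4 - 106.5)/(6*1.6122932) = 2.2639
Cpu = (128.4 - 122.63)/(3*1.6122932) = 1.1929
Cpl = (122.63 - 106.5)/(3*1.6122932) = 3.3348
Cpk = min(Cpu, Cpl) = 1.1929

1.1929


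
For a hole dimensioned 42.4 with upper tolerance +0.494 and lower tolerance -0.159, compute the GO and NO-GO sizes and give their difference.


GO = nominal - lower_tol (smallest hole = maximum material condition)
GO = 42.4 - 0.159 = 42.241
NO-GO = nominal + upper_tol (largest hole = least material condition)
NO-GO = 42.4 + 0.494 = 42.894
spread = NO-GO - GO = 42.894 - 42.241 = 0.6530

0.6530


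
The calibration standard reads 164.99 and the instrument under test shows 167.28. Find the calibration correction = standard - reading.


Correction = standard - reading
= 164.99 - 167.28
= -2.2900

-2.2900


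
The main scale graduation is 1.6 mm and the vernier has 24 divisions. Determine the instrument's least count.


LC = MSD / n_div
= 1.6 / 24
= 0.0667

0.0667


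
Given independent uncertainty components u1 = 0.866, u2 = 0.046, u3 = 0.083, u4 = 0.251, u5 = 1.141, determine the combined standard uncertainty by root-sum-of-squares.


uc = sqrt(0.866^2 + 0.046^2 + 0.083^2 + 0.251^2 + 1.141^2)
uc = sqrt(2.123843)
uc = 1.4573

1.4573


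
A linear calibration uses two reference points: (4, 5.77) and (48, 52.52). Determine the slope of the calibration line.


slope = (y2 - y1) / (x2 - x1)
= (52.52 - 5.77) / (48 - 4)
= 46.7500 / 44
= 1.0625

1.0625


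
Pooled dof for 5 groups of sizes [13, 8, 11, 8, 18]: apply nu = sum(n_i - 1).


nu = sum_i (n_i - 1)
nu = ((13 - 1) + (8 - 1) + (11 - 1) + (8 - 1) + (18 - 1))
nu = 12 + 7 + 10 + 7 + 17
nu = 53

53


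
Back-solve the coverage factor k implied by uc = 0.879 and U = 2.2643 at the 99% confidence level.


k = U / uc
k = 2.2643 / 0.879
k = 2.576

2.576


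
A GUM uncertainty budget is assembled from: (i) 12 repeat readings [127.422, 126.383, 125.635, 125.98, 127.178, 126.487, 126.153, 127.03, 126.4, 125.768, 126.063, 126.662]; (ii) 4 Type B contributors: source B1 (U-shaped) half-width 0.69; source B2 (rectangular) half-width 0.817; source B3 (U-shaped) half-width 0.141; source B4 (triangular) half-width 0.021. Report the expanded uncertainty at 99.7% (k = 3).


mean = (127.422 + 126.383 + 125.635 + 125.98 + 127.178 + 126.487 + 126.153 + 127.03 + 126.4 + 125.768 + 126.063 + 126.662) / 12 = 126.4300833
s = sqrt(sum((x - mean)^2)/(n-1)) = 0.55986499
u_A = s / sqrt(n) = 0.55986499 / sqrt(12) = 0.1616191
u_B1 = 0.69 / sqrt(2) = 0.48790368
u_B2 = 0.817 / sqrt(3) = 0.47169517
u_B3 = 0.141 / sqrt(2) = 0.099702056
u_B4 = 0.021 / sqrt(6) = 0.0085732141
uc = sqrt(0.1616191^2 + 0.48790368^2 + 0.47169517^2 + 0.099702056^2 + 0.0085732141^2) = 0.70475603
U = k * uc = 3 * 0.70475603
U = 2.1143

2.1143


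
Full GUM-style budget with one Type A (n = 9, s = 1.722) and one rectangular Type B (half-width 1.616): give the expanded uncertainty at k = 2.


u_A = s / sqrt(n) = 1.722 / sqrt(9) = 0.574
u_B = half_width / sqrt(3) = 1.616 / sqrt(3) = 0.93299804
uc = sqrt(u_A^2 + u_B^2) = sqrt(0.574^2 + 0.93299804^2) = 1.0954275
U = k * uc = 2 * 1.0954275
U = 2.1909

2.1909


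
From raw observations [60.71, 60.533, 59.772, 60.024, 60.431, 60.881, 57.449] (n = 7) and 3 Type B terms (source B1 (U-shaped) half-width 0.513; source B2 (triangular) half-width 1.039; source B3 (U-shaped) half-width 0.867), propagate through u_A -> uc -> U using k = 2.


mean = (60.71 + 60.533 + 59.772 + 60.024 + 60.431 + 60.881 + 57.449) / 7 = 59.97142857
s = sqrt(sum((x - mean)^2)/(n-1)) = 1.1764748
u_A = s / sqrt(n) = 1.1764748 / sqrt(7) = 0.44466568
u_B1 = 0.513 / sqrt(2) = 0.36274578
u_B2 = 1.039 / sqrt(6) = 0.42416997
u_B3 = 0.867 / sqrt(2) = 0.61306158
uc = sqrt(0.44466568^2 + 0.36274578^2 + 0.42416997^2 + 0.61306158^2) = 0.94078517
U = k * uc = 2 * 0.94078517
U = 1.8816

1.8816


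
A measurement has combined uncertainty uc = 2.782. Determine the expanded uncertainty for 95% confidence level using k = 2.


U = k * uc
U = 2 * 2.782
U = 5.5640

5.5640


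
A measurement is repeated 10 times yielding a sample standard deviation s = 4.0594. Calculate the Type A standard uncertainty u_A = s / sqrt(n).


u_A = s / sqrt(n)
u_A = 4.0594 / sqrt(10)
u_A = 4.0594 / 3.1622777
u_A = 1.2837

1.2837


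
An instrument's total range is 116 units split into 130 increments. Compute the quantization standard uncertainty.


resolution = range / divisions
resolution = 116 / 130 = 0.89230769
u_res = resolution / (2*sqrt(3))
u_res = 0.89230769 / 3.4641016
u_res = 0.2576

0.2576


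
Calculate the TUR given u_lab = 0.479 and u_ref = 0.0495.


TUR = u_lab / u_ref
= 0.479 / 0.0495
= 9.6768

9.6768


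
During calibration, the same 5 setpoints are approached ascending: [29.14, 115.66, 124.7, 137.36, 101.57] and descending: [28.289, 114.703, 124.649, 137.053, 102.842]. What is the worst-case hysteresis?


|29.14 - 28.289| = 0.8510
|115.66 - 114.703| = 0.9570
|124.7 - 124.649| = 0.0510
|137.36 - 137.053| = 0.3070
|101.57 - 102.842| = 1.2720
hysteresis = max(diffs) = 1.2720

1.2720


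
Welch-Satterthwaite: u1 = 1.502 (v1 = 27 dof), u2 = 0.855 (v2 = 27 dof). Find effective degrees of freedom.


uc = sqrt(u1^2 + u2^2) = sqrt(1.502^2 + 0.855^2) = 1.7283023
v_eff = uc^4 / (u1^4/v1 + u2^4/v2)
= 1.7283023^4 / (1.502^4/27 + 0.855^4/27)
= 8.9223413 / 0.2082945
v_eff = 42.8352

42.8352


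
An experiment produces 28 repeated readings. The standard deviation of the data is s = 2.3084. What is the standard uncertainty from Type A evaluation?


u_A = s / sqrt(n)
u_A = 2.3084 / sqrt(28)
u_A = 2.3084 / 5.2915026
u_A = 0.4362

0.4362


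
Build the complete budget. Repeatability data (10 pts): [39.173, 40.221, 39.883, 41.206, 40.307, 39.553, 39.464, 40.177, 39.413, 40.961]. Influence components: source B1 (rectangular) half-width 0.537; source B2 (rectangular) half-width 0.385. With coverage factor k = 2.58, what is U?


mean = (39.173 + 40.221 + 39.883 + 41.206 + 40.307 + 39.553 + 39.464 + 40.177 + 39.413 + 40.961) / 10 = 40.0358
s = sqrt(sum((x - mean)^2)/(n-1)) = 0.67237982
u_A = s / sqrt(n) = 0.67237982 / sqrt(10) = 0.21262517
u_B1 = 0.537 / sqrt(3) = 0.31003709
u_B2 = 0.385 / sqrt(3) = 0.22227985
uc = sqrt(0.21262517^2 + 0.31003709^2 + 0.22227985^2) = 0.43673881
U = k * uc = 2.58 * 0.43673881
U = 1.1268

1.1268


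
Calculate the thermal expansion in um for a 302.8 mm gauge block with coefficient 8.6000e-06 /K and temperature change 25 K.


dL = L * alpha * dT
= 302.8 * 8.6000e-06 * 25
= 0.0651020 mm
dL_um = 0.0651020 * 1000 = 65.1020 um

65.1020


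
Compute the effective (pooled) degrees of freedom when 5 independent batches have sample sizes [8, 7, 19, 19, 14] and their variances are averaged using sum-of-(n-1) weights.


nu = sum_i (n_i - 1)
nu = ((8 - 1) + (7 - 1) + (19 - 1) + (19 - 1) + (14 - 1))
nu = 7 + 6 + 18 + 18 + 13
nu = 62

62


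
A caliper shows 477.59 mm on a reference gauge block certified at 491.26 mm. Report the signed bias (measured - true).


Systematic error = measured - true
= 477.59 - 491.26
= -13.6700

-13.6700


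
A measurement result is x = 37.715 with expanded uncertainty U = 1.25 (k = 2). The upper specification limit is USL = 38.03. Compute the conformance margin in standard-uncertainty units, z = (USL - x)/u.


u = U / k = 1.25 / 2 = 0.625
margin = |USL - x| = |38.03 - 37.715| = 0.315
z = margin / u = 0.315 / 0.625
z = 0.5040

0.5040


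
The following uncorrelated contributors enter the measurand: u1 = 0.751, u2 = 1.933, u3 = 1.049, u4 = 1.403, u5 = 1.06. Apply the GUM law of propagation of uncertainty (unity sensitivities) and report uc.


uc = sqrt(0.751^2 + 1.933^2 + 1.049^2 + 1.403^2 + 1.06^2)
uc = sqrt(8.4929)
uc = 2.9143

2.9143


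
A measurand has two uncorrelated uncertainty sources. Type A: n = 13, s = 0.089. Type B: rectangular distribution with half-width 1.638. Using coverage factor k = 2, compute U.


u_A = s / sqrt(n) = 0.089 / sqrt(13) = 0.024684159
u_B = half_width / sqrt(3) = 1.638 / sqrt(3) = 0.94569974
uc = sqrt(u_A^2 + u_B^2) = sqrt(0.024684159^2 + 0.94569974^2) = 0.94602183
U = k * uc = 2 * 0.94602183
U = 1.8920

1.8920


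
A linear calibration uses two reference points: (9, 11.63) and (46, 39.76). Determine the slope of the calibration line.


slope = (y2 - y1) / (x2 - x1)
= (39.76 - 11.63) / (46 - 9)
= 28.1300 / 37
= 0.7603

0.7603


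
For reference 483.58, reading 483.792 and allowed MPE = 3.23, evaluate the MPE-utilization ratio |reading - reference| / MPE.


e = indication - reference = 483.792 - 483.58 = 0.2120
|e| = 0.2120
ratio = |e| / MPE = 0.2120 / 3.23
ratio = 0.0656

0.0656


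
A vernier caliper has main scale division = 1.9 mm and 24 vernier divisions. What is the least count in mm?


LC = MSD / n_div
= 1.9 / 24
= 0.0792

0.0792


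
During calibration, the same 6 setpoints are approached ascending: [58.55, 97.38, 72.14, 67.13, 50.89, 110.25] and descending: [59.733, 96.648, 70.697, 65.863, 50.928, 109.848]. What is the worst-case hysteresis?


|58.55 - 59.733| = 1.1830
|97.38 - 96.648| = 0.7320
|72.14 - 70.697| = 1.4430
|67.13 - 65.863| = 1.2670
|50.89 - 50.928| = 0.0380
|110.25 - 109.848| = 0.4020
hysteresis = max(diffs) = 1.4430

1.4430


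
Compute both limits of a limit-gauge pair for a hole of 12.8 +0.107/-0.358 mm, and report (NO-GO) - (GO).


GO = nominal - lower_tol (smallest hole = maximum material condition)
GO = 12.8 - 0.358 = 12.442
NO-GO = nominal + upper_tol (largest hole = least material condition)
NO-GO = 12.8 + 0.107 = 12.907
spread = NO-GO - GO = 12.907 - 12.442 = 0.4650

0.4650


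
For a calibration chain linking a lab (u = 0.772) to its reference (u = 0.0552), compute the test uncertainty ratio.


TUR = u_lab / u_ref
= 0.772 / 0.0552
= 13.9855

13.9855


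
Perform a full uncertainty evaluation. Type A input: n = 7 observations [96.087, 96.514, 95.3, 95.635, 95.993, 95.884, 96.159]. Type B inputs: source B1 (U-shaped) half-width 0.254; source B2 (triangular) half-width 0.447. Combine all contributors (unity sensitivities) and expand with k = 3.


mean = (96.087 + 96.514 + 95.3 + 95.635 + 95.993 + 95.884 + 96.159) / 7 = 95.93885714
s = sqrt(sum((x - mean)^2)/(n-1)) = 0.38893163
u_A = s / sqrt(n) = 0.38893163 / sqrt(7) = 0.14700234
u_B1 = 0.254 / sqrt(2) = 0.17960512
u_B2 = 0.447 / sqrt(6) = 0.18248699
uc = sqrt(0.14700234^2 + 0.17960512^2 + 0.18248699^2) = 0.29524429
U = k * uc = 3 * 0.29524429
U = 0.8857

0.8857


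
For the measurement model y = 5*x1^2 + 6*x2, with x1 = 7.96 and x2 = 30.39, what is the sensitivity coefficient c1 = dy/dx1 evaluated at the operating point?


y = 5*x1^2 + 6*x2
dy/dx1 = 2*5*x1
Evaluate at x1 = 7.96: c1 = 10 * 7.96
c1 = 79.6000

79.6000


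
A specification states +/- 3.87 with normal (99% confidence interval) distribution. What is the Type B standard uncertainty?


u_B = half_width / 2.576
u_B = 3.87 / 2.576
u_B = 1.5023

1.5023


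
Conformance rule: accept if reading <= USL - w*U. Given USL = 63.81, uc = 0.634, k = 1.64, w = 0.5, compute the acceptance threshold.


U = k * uc = 1.64 * 0.634 = 1.03976
guard band g = w * U = 0.5 * 1.03976 = 0.51988
AL = USL - g = 63.81 - 0.51988
AL = 63.2901

63.2901


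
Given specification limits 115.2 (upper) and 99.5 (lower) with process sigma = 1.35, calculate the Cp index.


Cp = (USL - LSL) / (6 * sigma)
= (115.2 - 99.5) / (6 * 1.35)
= 15.7000 / 8.1000
= 1.9383

1.9383


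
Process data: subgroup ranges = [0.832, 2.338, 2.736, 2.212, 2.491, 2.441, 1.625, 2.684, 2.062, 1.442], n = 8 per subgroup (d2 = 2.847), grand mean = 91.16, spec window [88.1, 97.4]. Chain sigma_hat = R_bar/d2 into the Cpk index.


R_bar = (0.832 + 2.338 + 2.736 + 2.212 + 2.491 + 2.441 + 1.625 + 2.684 + 2.062 + 1.442) / 10 = 2.0863
sigma = R_bar / d2 = 2.0863 / 2.847 = 0.73280646
Cp = (USL - LSL)/(6*sigma) = (97.4 - 88.1)/(6*0.73280646) = 2.1152
Cpu = (97.4 - 91.16)/(3*0.73280646) = 2.8384
Cpl = (91.16 - 88.1)/(3*0.73280646) = 1.3919
Cpk = min(Cpu, Cpl) = 1.3919

1.3919


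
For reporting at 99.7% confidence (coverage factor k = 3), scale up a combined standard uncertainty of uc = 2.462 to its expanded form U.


U = k * uc
U = 3 * 2.462
U = 7.3860

7.3860


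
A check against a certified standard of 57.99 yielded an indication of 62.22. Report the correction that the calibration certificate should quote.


Correction = standard - reading
= 57.99 - 62.22
= -4.2300

-4.2300


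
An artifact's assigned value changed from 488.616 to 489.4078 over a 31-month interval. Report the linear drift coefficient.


rate = (v2 - v1) / months
= (489.4078 - 488.616) / 31
= 0.7918 / 31
= 0.0255

0.0255


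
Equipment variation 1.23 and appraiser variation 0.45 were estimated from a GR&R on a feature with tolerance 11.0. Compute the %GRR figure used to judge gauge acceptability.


GRR = sqrt(EV^2 + AV^2) = sqrt(1.23^2 + 0.45^2) = 1.3097328
%GRR = GRR / tol * 100 = 1.3097328 / 11.0 * 100
%GRR = 11.9067

11.9067


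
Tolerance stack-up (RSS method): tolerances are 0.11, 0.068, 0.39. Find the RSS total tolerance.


RSS = sqrt(0.11^2 + 0.068^2 + 0.39^2)
= sqrt(0.168824)
= 0.4109

0.4109


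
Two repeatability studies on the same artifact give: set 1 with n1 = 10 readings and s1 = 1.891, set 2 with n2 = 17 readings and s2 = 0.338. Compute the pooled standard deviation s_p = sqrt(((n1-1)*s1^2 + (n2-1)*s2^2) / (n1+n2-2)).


s_p = sqrt(((n1-1)*s1^2 + (n2-1)*s2^2) / (n1+n2-2))
numerator = (10-1)*1.891^2 + (17-1)*0.338^2 = 32.182929 + 1.827904 = 34.010833
denominator = 10 + 17 - 2 = 25
s_p^2 = 34.010833 / 25 = 1.3604333
s_p = sqrt(1.3604333) = 1.1664

1.1664


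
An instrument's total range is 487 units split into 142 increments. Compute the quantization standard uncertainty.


resolution = range / divisions
resolution = 487 / 142 = 3.4295775
u_res = resolution / (2*sqrt(3))
u_res = 3.4295775 / 3.4641016
u_res = 0.9900

0.9900


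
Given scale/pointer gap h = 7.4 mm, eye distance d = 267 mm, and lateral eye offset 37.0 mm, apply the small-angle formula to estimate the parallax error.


error = h * offset / d
= 7.4 * 37.0 / 267
= 1.0255

1.0255


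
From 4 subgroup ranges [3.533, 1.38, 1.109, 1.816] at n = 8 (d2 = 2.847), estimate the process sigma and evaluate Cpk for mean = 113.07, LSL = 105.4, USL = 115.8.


R_bar = (3.533 + 1.38 + 1.109 + 1.816) / 4 = 1.9595
sigma = R_bar / d2 = 1.9595 / 2.847 = 0.68826835
Cp = (USL - LSL)/(6*sigma) = (115.8 - 105.4)/(6*0.68826835) = 2.5184
Cpu = (115.8 - 113.07)/(3*0.68826835) = 1.3222
Cpl = (113.07 - 105.4)/(3*0.68826835) = 3.7146
Cpk = min(Cpu, Cpl) = 1.3222

1.3222


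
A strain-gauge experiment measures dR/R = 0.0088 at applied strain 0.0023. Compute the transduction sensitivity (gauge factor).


GF = (dR/R) / epsilon
= 0.0088 / 0.0023
= 3.8261

3.8261


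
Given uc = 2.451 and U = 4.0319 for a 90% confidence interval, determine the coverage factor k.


k = U / uc
k = 4.0319 / 2.451
k = 1.645

1.645


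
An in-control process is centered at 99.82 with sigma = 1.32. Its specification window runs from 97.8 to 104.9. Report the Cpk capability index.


Cpu = (USL - mean) / (3*sigma) = (104.9 - 99.82) / (3*1.32) = 1.2828
Cpl = (mean - LSL) / (3*sigma) = (99.82 - 97.8) / (3*1.32) = 0.5101
Cpk = min(Cpu, Cpl) = 0.5101

0.5101


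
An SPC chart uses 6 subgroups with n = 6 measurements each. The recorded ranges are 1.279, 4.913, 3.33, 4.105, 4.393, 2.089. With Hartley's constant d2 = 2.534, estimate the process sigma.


R_bar = (1.279 + 4.913 + 3.33 + 4.105 + 4.393 + 2.089) / 6
R_bar = 20.109 / 6 = 3.3515
sigma_hat = R_bar / d2 = 3.3515 / 2.534 = 1.3226

1.3226


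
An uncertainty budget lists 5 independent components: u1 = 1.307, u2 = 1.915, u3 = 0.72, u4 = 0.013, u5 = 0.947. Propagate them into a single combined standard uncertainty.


uc = sqrt(1.307^2 + 1.915^2 + 0.72^2 + 0.013^2 + 0.947^2)
uc = sqrt(6.790852)
uc = 2.6059

2.6059


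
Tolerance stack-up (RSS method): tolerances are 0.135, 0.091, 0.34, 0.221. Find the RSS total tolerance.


RSS = sqrt(0.135^2 + 0.091^2 + 0.34^2 + 0.221^2)
= sqrt(0.190947)
= 0.4370

0.4370


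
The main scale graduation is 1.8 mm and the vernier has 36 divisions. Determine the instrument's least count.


LC = MSD / n_div
= 1.8 / 36
= 0.0500

0.0500


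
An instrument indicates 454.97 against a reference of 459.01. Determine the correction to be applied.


Correction = standard - reading
= 459.01 - 454.97
= 4.0400

4.0400


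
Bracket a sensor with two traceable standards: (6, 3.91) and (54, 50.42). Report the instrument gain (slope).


slope = (y2 - y1) / (x2 - x1)
= (50.42 - 3.91) / (54 - 6)
= 46.5100 / 48
= 0.9690

0.9690


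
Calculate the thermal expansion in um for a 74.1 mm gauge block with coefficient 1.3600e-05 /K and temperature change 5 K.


dL = L * alpha * dT
= 74.1 * 1.3600e-05 * 5
= 0.0050388 mm
dL_um = 0.0050388 * 1000 = 5.0388 um

5.0388


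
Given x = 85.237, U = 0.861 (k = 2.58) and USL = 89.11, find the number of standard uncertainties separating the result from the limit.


u = U / k = 0.861 / 2.58 = 0.33372093
margin = |USL - x| = |89.11 - 85.237| = 3.873
z = margin / u = 3.873 / 0.33372093
z = 11.6055

11.6055


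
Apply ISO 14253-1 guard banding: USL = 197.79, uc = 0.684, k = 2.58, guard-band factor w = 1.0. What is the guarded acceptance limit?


U = k * uc = 2.58 * 0.684 = 1.76472
guard band g = w * U = 1.0 * 1.76472 = 1.76472
AL = USL - g = 197.79 - 1.76472
AL = 196.0253

196.0253


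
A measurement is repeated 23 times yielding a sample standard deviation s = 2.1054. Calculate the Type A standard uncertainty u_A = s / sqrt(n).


u_A = s / sqrt(n)
u_A = 2.1054 / sqrt(23)
u_A = 2.1054 / 4.7958315
u_A = 0.4390

0.4390


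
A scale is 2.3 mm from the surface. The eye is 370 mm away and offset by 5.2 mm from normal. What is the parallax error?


error = h * offset / d
= 2.3 * 5.2 / 370
= 0.0323

0.0323


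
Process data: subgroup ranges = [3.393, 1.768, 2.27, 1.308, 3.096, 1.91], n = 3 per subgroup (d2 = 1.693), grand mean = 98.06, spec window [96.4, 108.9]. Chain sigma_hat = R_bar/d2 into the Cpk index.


R_bar = (3.393 + 1.768 + 2.27 + 1.308 + 3.096 + 1.91) / 6 = 2.2908333
sigma = R_bar / d2 = 2.2908333 / 1.693 = 1.3531207
Cp = (USL - LSL)/(6*sigma) = (108.9 - 96.4)/(6*1.3531207) = 1.5397
Cpu = (108.9 - 98.06)/(3*1.3531207) = 2.6704
Cpl = (98.06 - 96.4)/(3*1.3531207) = 0.4089
Cpk = min(Cpu, Cpl) = 0.4089

0.4089


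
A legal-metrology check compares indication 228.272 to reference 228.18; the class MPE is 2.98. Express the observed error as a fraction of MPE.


e = indication - reference = 228.272 - 228.18 = 0.0920
|e| = 0.0920
ratio = |e| / MPE = 0.0920 / 2.98
ratio = 0.0309

0.0309


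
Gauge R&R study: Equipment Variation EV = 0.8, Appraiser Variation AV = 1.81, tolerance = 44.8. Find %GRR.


GRR = sqrt(EV^2 + AV^2) = sqrt(0.8^2 + 1.81^2) = 1.9789138
%GRR = GRR / tol * 100 = 1.9789138 / 44.8 * 100
%GRR = 4.4172

4.4172


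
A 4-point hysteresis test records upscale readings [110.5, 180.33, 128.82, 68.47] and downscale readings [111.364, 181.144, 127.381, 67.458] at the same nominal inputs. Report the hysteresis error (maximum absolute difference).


|110.5 - 111.364| = 0.8640
|180.33 - 181.144| = 0.8140
|128.82 - 127.381| = 1.4390
|68.47 - 67.458| = 1.0120
hysteresis = max(diffs) = 1.4390

1.4390


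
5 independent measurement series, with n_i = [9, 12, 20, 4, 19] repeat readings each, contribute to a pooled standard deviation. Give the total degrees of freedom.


nu = sum_i (n_i - 1)
nu = ((9 - 1) + (12 - 1) + (20 - 1) + (4 - 1) + (19 - 1))
nu = 8 + 11 + 19 + 3 + 18
nu = 59

59


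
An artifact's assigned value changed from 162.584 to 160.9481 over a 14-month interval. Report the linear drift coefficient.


rate = (v2 - v1) / months
= (160.9481 - 162.584) / 14
= -1.6359 / 14
= -0.1168

-0.1168


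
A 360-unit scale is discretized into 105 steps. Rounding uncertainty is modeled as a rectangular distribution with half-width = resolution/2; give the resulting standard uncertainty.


resolution = range / divisions
resolution = 360 / 105 = 3.4285714
u_res = resolution / (2*sqrt(3))
u_res = 3.4285714 / 3.4641016
u_res = 0.9897

0.9897


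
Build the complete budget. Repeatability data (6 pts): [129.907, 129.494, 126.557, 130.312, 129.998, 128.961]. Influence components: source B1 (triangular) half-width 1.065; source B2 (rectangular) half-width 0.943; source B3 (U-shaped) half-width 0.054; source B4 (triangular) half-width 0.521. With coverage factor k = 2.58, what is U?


mean = (129.907 + 129.494 + 126.557 + 130.312 + 129.998 + 128.961) / 6 = 129.2048333
s = sqrt(sum((x - mean)^2)/(n-1)) = 1.3785545
u_A = s / sqrt(n) = 1.3785545 / sqrt(6) = 0.56279252
u_B1 = 1.065 / sqrt(6) = 0.43478443
u_B2 = 0.943 / sqrt(3) = 0.5444413
u_B3 = 0.054 / sqrt(2) = 0.038183766
u_B4 = 0.521 / sqrt(6) = 0.21269736
uc = sqrt(0.56279252^2 + 0.43478443^2 + 0.5444413^2 + 0.038183766^2 + 0.21269736^2) = 0.92135087
U = k * uc = 2.58 * 0.92135087
U = 2.3771

2.3771


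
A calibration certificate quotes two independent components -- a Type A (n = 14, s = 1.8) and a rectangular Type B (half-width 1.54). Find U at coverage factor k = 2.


u_A = s / sqrt(n) = 1.8 / sqrt(14) = 0.48107024
u_B = half_width / sqrt(3) = 1.54 / sqrt(3) = 0.88911941
uc = sqrt(u_A^2 + u_B^2) = sqrt(0.48107024^2 + 0.88911941^2) = 1.0109213
U = k * uc = 2 * 1.0109213
U = 2.0218

2.0218


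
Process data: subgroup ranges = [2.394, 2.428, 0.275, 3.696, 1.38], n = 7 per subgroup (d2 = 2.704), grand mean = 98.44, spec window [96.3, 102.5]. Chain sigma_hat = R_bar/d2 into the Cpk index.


R_bar = (2.394 + 2.428 + 0.275 + 3.696 + 1.38) / 5 = 2.0346
sigma = R_bar / d2 = 2.0346 / 2.704 = 0.75244083
Cp = (USL - LSL)/(6*sigma) = (102.5 - 96.3)/(6*0.75244083) = 1.3733
Cpu = (102.5 - 98.44)/(3*0.75244083) = 1.7986
Cpl = (98.44 - 96.3)/(3*0.75244083) = 0.9480
Cpk = min(Cpu, Cpl) = 0.9480

0.9480


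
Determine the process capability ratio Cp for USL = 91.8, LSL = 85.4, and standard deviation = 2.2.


Cp = (USL - LSL) / (6 * sigma)
= (91.8 - 85.4) / (6 * 2.2)
= 6.4000 / 13.2000
= 0.4848

0.4848


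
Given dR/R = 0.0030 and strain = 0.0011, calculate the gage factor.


GF = (dR/R) / epsilon
= 0.0030 / 0.0011
= 2.7273

2.7273


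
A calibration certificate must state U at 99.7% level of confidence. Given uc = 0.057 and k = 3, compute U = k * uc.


U = k * uc
U = 3 * 0.057
U = 0.1710

0.1710


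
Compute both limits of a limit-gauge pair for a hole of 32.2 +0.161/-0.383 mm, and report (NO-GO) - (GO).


GO = nominal - lower_tol (smallest hole = maximum material condition)
GO = 32.2 - 0.383 = 31.817
NO-GO = nominal + upper_tol (largest hole = least material condition)
NO-GO = 32.2 + 0.161 = 32.361
spread = NO-GO - GO = 32.361 - 31.817 = 0.5440

0.5440


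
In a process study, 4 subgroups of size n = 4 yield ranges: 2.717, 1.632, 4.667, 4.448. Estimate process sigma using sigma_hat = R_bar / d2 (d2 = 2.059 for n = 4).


R_bar = (2.717 + 1.632 + 4.667 + 4.448) / 4
R_bar = 13.464 / 4 = 3.366
sigma_hat = R_bar / d2 = 3.366 / 2.059 = 1.6348

1.6348


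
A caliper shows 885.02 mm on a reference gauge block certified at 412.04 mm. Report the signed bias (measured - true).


Systematic error = measured - true
= 885.02 - 412.04
= 472.9800

472.9800


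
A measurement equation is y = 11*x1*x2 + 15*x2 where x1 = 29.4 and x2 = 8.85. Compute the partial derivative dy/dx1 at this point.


y = 11*x1*x2 + 15*x2
dy/dx1 = 11*x2
Evaluate at x2 = 8.85: c1 = 11 * 8.85
c1 = 97.3500

97.3500


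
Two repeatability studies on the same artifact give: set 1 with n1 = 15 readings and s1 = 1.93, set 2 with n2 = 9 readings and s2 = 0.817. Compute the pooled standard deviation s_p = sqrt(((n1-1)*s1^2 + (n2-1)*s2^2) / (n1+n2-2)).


s_p = sqrt(((n1-1)*s1^2 + (n2-1)*s2^2) / (n1+n2-2))
numerator = (15-1)*1.93^2 + (9-1)*0.817^2 = 52.1486 + 5.339912 = 57.488512
denominator = 15 + 9 - 2 = 22
s_p^2 = 57.488512 / 22 = 2.6131142
s_p = sqrt(2.6131142) = 1.6165

1.6165


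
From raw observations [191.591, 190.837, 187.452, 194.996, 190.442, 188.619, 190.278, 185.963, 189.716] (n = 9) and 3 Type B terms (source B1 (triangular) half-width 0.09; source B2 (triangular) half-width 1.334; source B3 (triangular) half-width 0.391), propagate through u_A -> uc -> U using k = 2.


mean = (191.591 + 190.837 + 187.452 + 194.996 + 190.442 + 188.619 + 190.278 + 185.963 + 189.716) / 9 = 189.9882222
s = sqrt(sum((x - mean)^2)/(n-1)) = 2.579747
u_A = s / sqrt(n) = 2.579747 / sqrt(9) = 0.85991567
u_B1 = 0.09 / sqrt(6) = 0.036742346
u_B2 = 1.334 / sqrt(6) = 0.54460322
u_B3 = 0.391 / sqrt(6) = 0.15962508
uc = sqrt(0.85991567^2 + 0.036742346^2 + 0.54460322^2 + 0.15962508^2) = 1.0309596
U = k * uc = 2 * 1.0309596
U = 2.0619

2.0619


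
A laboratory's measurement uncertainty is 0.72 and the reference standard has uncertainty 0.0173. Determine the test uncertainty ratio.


TUR = u_lab / u_ref
= 0.72 / 0.0173
= 41.6185

41.6185


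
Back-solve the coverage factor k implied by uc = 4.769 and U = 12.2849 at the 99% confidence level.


k = U / uc
k = 12.2849 / 4.769
k = 2.576

2.576


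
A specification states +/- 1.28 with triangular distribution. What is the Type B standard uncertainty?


u_B = half_width / sqrt(6)
u_B = 1.28 / 2.4494897
u_B = 0.5226

0.5226


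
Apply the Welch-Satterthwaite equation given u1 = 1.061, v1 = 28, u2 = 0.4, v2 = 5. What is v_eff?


uc = sqrt(u1^2 + u2^2) = sqrt(1.061^2 + 0.4^2) = 1.1338964
v_eff = uc^4 / (u1^4/v1 + u2^4/v2)
= 1.1338964^4 / (1.061^4/28 + 0.4^4/5)
= 1.6530786 / 0.050378849
v_eff = 32.8129

32.8129


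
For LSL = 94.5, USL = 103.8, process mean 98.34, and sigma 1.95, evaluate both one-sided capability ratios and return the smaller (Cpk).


Cpu = (USL - mean) / (3*sigma) = (103.8 - 98.34) / (3*1.95) = 0.9333
Cpl = (mean - LSL) / (3*sigma) = (98.34 - 94.5) / (3*1.95) = 0.6564
Cpk = min(Cpu, Cpl) = 0.6564

0.6564


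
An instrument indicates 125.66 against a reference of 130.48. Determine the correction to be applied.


Correction = standard - reading
= 130.48 - 125.66
= 4.8200

4.8200


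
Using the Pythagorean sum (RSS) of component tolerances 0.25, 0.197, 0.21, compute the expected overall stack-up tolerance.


RSS = sqrt(0.25^2 + 0.197^2 + 0.21^2)
= sqrt(0.145409)
= 0.3813

0.3813


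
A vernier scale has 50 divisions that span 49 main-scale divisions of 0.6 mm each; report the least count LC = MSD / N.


LC = MSD / n_div
= 0.6 / 50
= 0.0120

0.0120


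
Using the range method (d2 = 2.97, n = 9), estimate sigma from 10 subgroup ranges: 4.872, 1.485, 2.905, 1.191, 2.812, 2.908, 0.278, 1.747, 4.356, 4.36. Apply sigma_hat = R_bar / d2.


R_bar = (4.872 + 1.485 + 2.905 + 1.191 + 2.812 + 2.908 + 0.278 + 1.747 + 4.356 + 4.36) / 10
R_bar = 26.914 / 10 = 2.6914
sigma_hat = R_bar / d2 = 2.6914 / 2.97 = 0.9062

0.9062


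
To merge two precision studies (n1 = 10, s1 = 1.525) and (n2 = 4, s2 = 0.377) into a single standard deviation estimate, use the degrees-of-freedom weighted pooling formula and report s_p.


s_p = sqrt(((n1-1)*s1^2 + (n2-1)*s2^2) / (n1+n2-2))
numerator = (10-1)*1.525^2 + (4-1)*0.377^2 = 20.930625 + 0.426387 = 21.357012
denominator = 10 + 4 - 2 = 12
s_p^2 = 21.357012 / 12 = 1.779751
s_p = sqrt(1.779751) = 1.3341

1.3341


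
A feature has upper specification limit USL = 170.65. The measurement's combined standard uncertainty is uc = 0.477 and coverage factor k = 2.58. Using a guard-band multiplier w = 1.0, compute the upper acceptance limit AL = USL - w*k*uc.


U = k * uc = 2.58 * 0.477 = 1.23066
guard band g = w * U = 1.0 * 1.23066 = 1.23066
AL = USL - g = 170.65 - 1.23066
AL = 169.4193

169.4193


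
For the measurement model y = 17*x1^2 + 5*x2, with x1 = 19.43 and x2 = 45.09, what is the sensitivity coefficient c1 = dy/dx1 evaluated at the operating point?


y = 17*x1^2 + 5*x2
dy/dx1 = 2*17*x1
Evaluate at x1 = 19.43: c1 = 34 * 19.43
c1 = 660.6200

660.6200


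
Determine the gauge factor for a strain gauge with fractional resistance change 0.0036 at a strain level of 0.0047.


GF = (dR/R) / epsilon
= 0.0036 / 0.0047
= 0.7660

0.7660


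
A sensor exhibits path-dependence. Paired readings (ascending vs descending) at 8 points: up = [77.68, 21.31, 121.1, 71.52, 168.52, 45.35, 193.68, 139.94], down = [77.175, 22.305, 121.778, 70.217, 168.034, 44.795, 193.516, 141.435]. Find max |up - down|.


|77.68 - 77.175| = 0.5050
|21.31 - 22.305| = 0.9950
|121.1 - 121.778| = 0.6780
|71.52 - 70.217| = 1.3030
|168.52 - 168.034| = 0.4860
|45.35 - 44.795| = 0.5550
|193.68 - 193.516| = 0.1640
|139.94 - 141.435| = 1.4950
hysteresis = max(diffs) = 1.4950

1.4950


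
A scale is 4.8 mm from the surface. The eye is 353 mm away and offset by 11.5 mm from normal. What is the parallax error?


error = h * offset / d
= 4.8 * 11.5 / 353
= 0.1564

0.1564


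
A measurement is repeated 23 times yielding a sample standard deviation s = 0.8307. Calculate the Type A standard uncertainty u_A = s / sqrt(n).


u_A = s / sqrt(n)
u_A = 0.8307 / sqrt(23)
u_A = 0.8307 / 4.7958315
u_A = 0.1732

0.1732


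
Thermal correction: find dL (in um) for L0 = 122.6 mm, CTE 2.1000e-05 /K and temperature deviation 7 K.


dL = L * alpha * dT
= 122.6 * 2.1000e-05 * 7
= 0.0180222 mm
dL_um = 0.0180222 * 1000 = 18.0222 um

18.0222
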